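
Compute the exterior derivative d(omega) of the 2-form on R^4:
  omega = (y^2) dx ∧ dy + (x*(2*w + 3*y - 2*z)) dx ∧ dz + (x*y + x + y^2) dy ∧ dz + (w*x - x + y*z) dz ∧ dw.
d(omega) = (-3*x + y + 1) dx ∧ dy ∧ dz + (w + 2*x - 1) dx ∧ dz ∧ dw + (z) dy ∧ dz ∧ dw

For a 2-form omega = sum_{i<j} g_{ij} dx_i ∧ dx_j, the exterior derivative is
  d(omega) = sum_{i<j} d(g_{ij}) ∧ dx_i ∧ dx_j = sum_{i<j, k} (∂g_{ij}/∂x_k) dx_k ∧ dx_i ∧ dx_j.
Expand each term, using dx_k ∧ dx_i ∧ dx_j = sgn(permutation) dx_{(a)} ∧ dx_{(b)} ∧ dx_{(c)} with (a < b < c) sorted:
  d(x*(2*w + 3*y - 2*z)) includes (∂/∂y)(x*(2*w + 3*y - 2*z)) dy = (3*x) dy, which multiplied by dx ∧ dz gives (-3*x) dx ∧ dy ∧ dz
  d(x*(2*w + 3*y - 2*z)) includes (∂/∂w)(x*(2*w + 3*y - 2*z)) dw = (2*x) dw, which multiplied by dx ∧ dz gives (2*x) dx ∧ dz ∧ dw
  d(x*y + x + y^2) includes (∂/∂x)(x*y + x + y^2) dx = (y + 1) dx, which multiplied by dy ∧ dz gives (y + 1) dx ∧ dy ∧ dz
  d(w*x - x + y*z) includes (∂/∂x)(w*x - x + y*z) dx = (w - 1) dx, which multiplied by dz ∧ dw gives (w - 1) dx ∧ dz ∧ dw
  d(w*x - x + y*z) includes (∂/∂y)(w*x - x + y*z) dy = (z) dy, which multiplied by dz ∧ dw gives (z) dy ∧ dz ∧ dw
Collecting like 3-forms: d(omega) = (-3*x + y + 1) dx ∧ dy ∧ dz + (w + 2*x - 1) dx ∧ dz ∧ dw + (z) dy ∧ dz ∧ dw.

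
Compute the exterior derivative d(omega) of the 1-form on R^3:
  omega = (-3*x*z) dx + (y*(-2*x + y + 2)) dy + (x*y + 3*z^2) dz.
d(omega) = (-2*y) dx ∧ dy + (3*x + y) dx ∧ dz + (x) dy ∧ dz

For a 1-form omega = sum_i f_i dx_i, the exterior derivative is
  d(omega) = sum_{i < j} (∂f_j/∂x_i - ∂f_i/∂x_j) dx_i ∧ dx_j.
  coefficient of dx ∧ dy: ∂f_2/∂x - ∂f_1/∂y = ∂(y*(-2*x + y + 2))/∂x - ∂(-3*x*z)/∂y = -2*y
  coefficient of dx ∧ dz: ∂f_3/∂x - ∂f_1/∂z = ∂(x*y + 3*z^2)/∂x - ∂(-3*x*z)/∂z = 3*x + y
  coefficient of dy ∧ dz: ∂f_3/∂y - ∂f_2/∂z = ∂(x*y + 3*z^2)/∂y - ∂(y*(-2*x + y + 2))/∂z = x
Assembling: d(omega) = (-2*y) dx ∧ dy + (3*x + y) dx ∧ dz + (x) dy ∧ dz.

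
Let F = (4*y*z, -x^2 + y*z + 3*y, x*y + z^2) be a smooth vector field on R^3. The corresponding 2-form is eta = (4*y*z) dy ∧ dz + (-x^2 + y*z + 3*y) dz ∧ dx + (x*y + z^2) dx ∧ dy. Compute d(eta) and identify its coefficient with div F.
d(eta) = (3*z + 3) dx ∧ dy ∧ dz; div F = 3*z + 3

For a 2-form in R^3 of the form above, applying d gives a 3-form with coefficient ∂P/∂x + ∂Q/∂y + ∂R/∂z:
  ∂P/∂x = 0
  ∂Q/∂y = z + 3
  ∂R/∂z = 2*z
Sum = 3*z + 3, which is exactly div F.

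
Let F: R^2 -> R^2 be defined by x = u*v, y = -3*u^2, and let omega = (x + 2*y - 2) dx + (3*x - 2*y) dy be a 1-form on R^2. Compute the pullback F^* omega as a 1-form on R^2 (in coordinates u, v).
F^* omega = (-36*u^3 - 24*u^2*v + u*v^2 - 2*v) du + (u*(-6*u^2 + u*v - 2)) dv

Using F^*(f dg) = (f ∘ F) d(g ∘ F), substitute each coordinate x_i by F_i(u, v) in f_i, and replace dx_i by d F_i = (∂F_i/∂u) du + (∂F_i/∂v) dv.
  For the x component: f_1(F) = -6*u^2 + u*v - 2; d F_1 = (v) du + (u) dv
  For the y component: f_2(F) = 3*u*(2*u + v); d F_2 = (-6*u) du + (0) dv
Combining and collecting du, dv coefficients:
  coeff of du: -36*u^3 - 24*u^2*v + u*v^2 - 2*v
  coeff of dv: u*(-6*u^2 + u*v - 2)
F^* omega = (-36*u^3 - 24*u^2*v + u*v^2 - 2*v) du + (u*(-6*u^2 + u*v - 2)) dv.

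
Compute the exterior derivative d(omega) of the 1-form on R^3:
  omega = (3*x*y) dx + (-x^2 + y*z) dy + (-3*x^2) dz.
d(omega) = (-5*x) dx ∧ dy + (-6*x) dx ∧ dz + (-y) dy ∧ dz

For a 1-form omega = sum_i f_i dx_i, the exterior derivative is
  d(omega) = sum_{i < j} (∂f_j/∂x_i - ∂f_i/∂x_j) dx_i ∧ dx_j.
  coefficient of dx ∧ dy: ∂f_2/∂x - ∂f_1/∂y = ∂(-x^2 + y*z)/∂x - ∂(3*x*y)/∂y = -5*x
  coefficient of dx ∧ dz: ∂f_3/∂x - ∂f_1/∂z = ∂(-3*x^2)/∂x - ∂(3*x*y)/∂z = -6*x
  coefficient of dy ∧ dz: ∂f_3/∂y - ∂f_2/∂z = ∂(-3*x^2)/∂y - ∂(-x^2 + y*z)/∂z = -y
Assembling: d(omega) = (-5*x) dx ∧ dy + (-6*x) dx ∧ dz + (-y) dy ∧ dz.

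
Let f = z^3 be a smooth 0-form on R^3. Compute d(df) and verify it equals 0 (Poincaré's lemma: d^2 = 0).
d(df) = 0

Step 1: df = sum_i (∂f/∂x_i) dx_i = (0) dx + (0) dy + (3*z^2) dz.
Step 2: Apply d again. Using the 1-form formula, the coefficient of dx ∧ dy in d(df) is ∂^2 f/∂x ∂y - ∂^2 f/∂y ∂x = (0) - (0) = 0 (equality of mixed partials for smooth f).
Similarly for dx ∧ dz and dy ∧ dz — all coefficients vanish. So d(df) = 0.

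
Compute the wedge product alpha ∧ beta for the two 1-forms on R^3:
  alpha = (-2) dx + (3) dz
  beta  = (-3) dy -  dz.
alpha ∧ beta = (6) dx ∧ dy + (2) dx ∧ dz + (9) dy ∧ dz

Distribute the wedge, using dx_i ∧ dx_j = -dx_j ∧ dx_i and dx_i ∧ dx_i = 0. For each pair (i, j) with i < j, the coefficient of dx_i ∧ dx_j in alpha ∧ beta is (alpha_i * beta_j - alpha_j * beta_i). Collecting: alpha ∧ beta = (6) dx ∧ dy + (2) dx ∧ dz + (9) dy ∧ dz.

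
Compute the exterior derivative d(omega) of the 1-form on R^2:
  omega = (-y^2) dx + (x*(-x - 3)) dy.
d(omega) = (-2*x + 2*y - 3) dx ∧ dy

For a 1-form omega = sum_i f_i dx_i, the exterior derivative is
  d(omega) = sum_{i < j} (∂f_j/∂x_i - ∂f_i/∂x_j) dx_i ∧ dx_j.
  coefficient of dx ∧ dy: ∂f_2/∂x - ∂f_1/∂y = ∂(x*(-x - 3))/∂x - ∂(-y^2)/∂y = -2*x + 2*y - 3
Assembling: d(omega) = (-2*x + 2*y - 3) dx ∧ dy.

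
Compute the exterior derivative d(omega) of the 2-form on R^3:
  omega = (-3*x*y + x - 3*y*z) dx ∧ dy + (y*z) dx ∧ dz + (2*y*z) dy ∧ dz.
d(omega) = (-3*y - z) dx ∧ dy ∧ dz

For a 2-form omega = sum_{i<j} g_{ij} dx_i ∧ dx_j, the exterior derivative is
  d(omega) = sum_{i<j} d(g_{ij}) ∧ dx_i ∧ dx_j = sum_{i<j, k} (∂g_{ij}/∂x_k) dx_k ∧ dx_i ∧ dx_j.
Expand each term, using dx_k ∧ dx_i ∧ dx_j = sgn(permutation) dx_{(a)} ∧ dx_{(b)} ∧ dx_{(c)} with (a < b < c) sorted:
  d(-3*x*y + x - 3*y*z) includes (∂/∂z)(-3*x*y + x - 3*y*z) dz = (-3*y) dz, which multiplied by dx ∧ dy gives (-3*y) dx ∧ dy ∧ dz
  d(y*z) includes (∂/∂y)(y*z) dy = (z) dy, which multiplied by dx ∧ dz gives (-z) dx ∧ dy ∧ dz
Collecting like 3-forms: d(omega) = (-3*y - z) dx ∧ dy ∧ dz.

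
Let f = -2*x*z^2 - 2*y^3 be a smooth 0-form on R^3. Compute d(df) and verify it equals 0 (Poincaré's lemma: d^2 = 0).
d(df) = 0

Step 1: df = sum_i (∂f/∂x_i) dx_i = (-2*z^2) dx + (-6*y^2) dy + (-4*x*z) dz.
Step 2: Apply d again. Using the 1-form formula, the coefficient of dx ∧ dy in d(df) is ∂^2 f/∂x ∂y - ∂^2 f/∂y ∂x = (0) - (0) = 0 (equality of mixed partials for smooth f).
Similarly for dx ∧ dz and dy ∧ dz — all coefficients vanish. So d(df) = 0.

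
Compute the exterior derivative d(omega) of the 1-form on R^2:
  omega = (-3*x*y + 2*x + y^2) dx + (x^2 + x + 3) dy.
d(omega) = (5*x - 2*y + 1) dx ∧ dy

For a 1-form omega = sum_i f_i dx_i, the exterior derivative is
  d(omega) = sum_{i < j} (∂f_j/∂x_i - ∂f_i/∂x_j) dx_i ∧ dx_j.
  coefficient of dx ∧ dy: ∂f_2/∂x - ∂f_1/∂y = ∂(x^2 + x + 3)/∂x - ∂(-3*x*y + 2*x + y^2)/∂y = 5*x - 2*y + 1
Assembling: d(omega) = (5*x - 2*y + 1) dx ∧ dy.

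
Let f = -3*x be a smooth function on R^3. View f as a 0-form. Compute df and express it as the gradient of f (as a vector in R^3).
df = (-3) dx + (0) dy + (0) dz; grad f = (-3, 0, 0)

For a 0-form f, d f = (∂f/∂x) dx + (∂f/∂y) dy + (∂f/∂z) dz. The components of the vector representation are exactly the entries of grad f in Cartesian coordinates:
  ∂f/∂x = -3
  ∂f/∂y = 0
  ∂f/∂z = 0.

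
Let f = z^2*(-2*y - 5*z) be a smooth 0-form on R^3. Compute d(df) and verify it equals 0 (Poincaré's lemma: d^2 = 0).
d(df) = 0

Step 1: df = sum_i (∂f/∂x_i) dx_i = (0) dx + (-2*z^2) dy + (z*(-4*y - 15*z)) dz.
Step 2: Apply d again. Using the 1-form formula, the coefficient of dx ∧ dy in d(df) is ∂^2 f/∂x ∂y - ∂^2 f/∂y ∂x = (0) - (0) = 0 (equality of mixed partials for smooth f).
Similarly for dx ∧ dz and dy ∧ dz — all coefficients vanish. So d(df) = 0.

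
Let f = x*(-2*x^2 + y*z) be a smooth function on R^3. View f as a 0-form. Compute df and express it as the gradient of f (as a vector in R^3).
df = (-6*x^2 + y*z) dx + (x*z) dy + (x*y) dz; grad f = (-6*x^2 + y*z, x*z, x*y)

For a 0-form f, d f = (∂f/∂x) dx + (∂f/∂y) dy + (∂f/∂z) dz. The components of the vector representation are exactly the entries of grad f in Cartesian coordinates:
  ∂f/∂x = -6*x^2 + y*z
  ∂f/∂y = x*z
  ∂f/∂z = x*y.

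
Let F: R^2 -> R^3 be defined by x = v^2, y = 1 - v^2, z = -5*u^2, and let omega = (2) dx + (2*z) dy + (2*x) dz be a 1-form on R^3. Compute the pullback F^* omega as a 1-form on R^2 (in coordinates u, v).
F^* omega = (-20*u*v^2) du + (4*v*(5*u^2 + 1)) dv

Using F^*(f dg) = (f ∘ F) d(g ∘ F), substitute each coordinate x_i by F_i(u, v) in f_i, and replace dx_i by d F_i = (∂F_i/∂u) du + (∂F_i/∂v) dv.
  For the x component: f_1(F) = 2; d F_1 = (0) du + (2*v) dv
  For the y component: f_2(F) = -10*u^2; d F_2 = (0) du + (-2*v) dv
  For the z component: f_3(F) = 2*v^2; d F_3 = (-10*u) du + (0) dv
Combining and collecting du, dv coefficients:
  coeff of du: -20*u*v^2
  coeff of dv: 4*v*(5*u^2 + 1)
F^* omega = (-20*u*v^2) du + (4*v*(5*u^2 + 1)) dv.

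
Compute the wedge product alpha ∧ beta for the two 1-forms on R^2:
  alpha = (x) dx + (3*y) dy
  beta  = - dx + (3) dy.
alpha ∧ beta = (3*x + 3*y) dx ∧ dy

Distribute the wedge, using dx_i ∧ dx_j = -dx_j ∧ dx_i and dx_i ∧ dx_i = 0. For each pair (i, j) with i < j, the coefficient of dx_i ∧ dx_j in alpha ∧ beta is (alpha_i * beta_j - alpha_j * beta_i). Collecting: alpha ∧ beta = (3*x + 3*y) dx ∧ dy.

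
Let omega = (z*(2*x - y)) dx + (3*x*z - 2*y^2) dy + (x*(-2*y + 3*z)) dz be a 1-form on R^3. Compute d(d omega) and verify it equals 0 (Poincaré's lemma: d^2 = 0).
d(d omega) = 0

Step 1: d omega = sum_{i<j} (∂f_j/∂x_i - ∂f_i/∂x_j) dx_i ∧ dx_j:
  coeff of dx ∧ dy: 4*z
  coeff of dx ∧ dz: -2*x - y + 3*z
  coeff of dy ∧ dz: -5*x
Step 2: Apply d again to each 2-form coefficient. The only possible 3-form in R^3 is dx ∧ dy ∧ dz, with coefficient
  ∂(coeff of dy∧dz)/∂x - ∂(coeff of dx∧dz)/∂y + ∂(coeff of dx∧dy)/∂z
  = ∂/∂x (-5*x) - ∂/∂y (-2*x - y + 3*z) + ∂/∂z (4*z).
Each of these terms simplifies to sums of mixed partials that cancel in pairs. The result is 0 (by equality of mixed partials for smooth functions — Schwarz / Clairaut).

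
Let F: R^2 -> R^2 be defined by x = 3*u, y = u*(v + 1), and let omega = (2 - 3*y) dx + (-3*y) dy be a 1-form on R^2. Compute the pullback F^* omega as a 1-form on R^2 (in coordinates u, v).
F^* omega = (-3*u*v^2 - 15*u*v - 12*u + 6) du + (3*u^2*(-v - 1)) dv

Using F^*(f dg) = (f ∘ F) d(g ∘ F), substitute each coordinate x_i by F_i(u, v) in f_i, and replace dx_i by d F_i = (∂F_i/∂u) du + (∂F_i/∂v) dv.
  For the x component: f_1(F) = -3*u*v - 3*u + 2; d F_1 = (3) du + (0) dv
  For the y component: f_2(F) = 3*u*(-v - 1); d F_2 = (v + 1) du + (u) dv
Combining and collecting du, dv coefficients:
  coeff of du: -3*u*v^2 - 15*u*v - 12*u + 6
  coeff of dv: 3*u^2*(-v - 1)
F^* omega = (-3*u*v^2 - 15*u*v - 12*u + 6) du + (3*u^2*(-v - 1)) dv.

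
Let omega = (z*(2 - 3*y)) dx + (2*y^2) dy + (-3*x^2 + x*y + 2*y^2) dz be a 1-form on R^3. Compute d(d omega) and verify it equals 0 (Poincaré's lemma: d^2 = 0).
d(d omega) = 0

Step 1: d omega = sum_{i<j} (∂f_j/∂x_i - ∂f_i/∂x_j) dx_i ∧ dx_j:
  coeff of dx ∧ dy: 3*z
  coeff of dx ∧ dz: -6*x + 4*y - 2
  coeff of dy ∧ dz: x + 4*y
Step 2: Apply d again to each 2-form coefficient. The only possible 3-form in R^3 is dx ∧ dy ∧ dz, with coefficient
  ∂(coeff of dy∧dz)/∂x - ∂(coeff of dx∧dz)/∂y + ∂(coeff of dx∧dy)/∂z
  = ∂/∂x (x + 4*y) - ∂/∂y (-6*x + 4*y - 2) + ∂/∂z (3*z).
Each of these terms simplifies to sums of mixed partials that cancel in pairs. The result is 0 (by equality of mixed partials for smooth functions — Schwarz / Clairaut).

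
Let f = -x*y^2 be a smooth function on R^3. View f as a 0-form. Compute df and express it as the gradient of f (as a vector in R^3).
df = (-y^2) dx + (-2*x*y) dy + (0) dz; grad f = (-y^2, -2*x*y, 0)

For a 0-form f, d f = (∂f/∂x) dx + (∂f/∂y) dy + (∂f/∂z) dz. The components of the vector representation are exactly the entries of grad f in Cartesian coordinates:
  ∂f/∂x = -y^2
  ∂f/∂y = -2*x*y
  ∂f/∂z = 0.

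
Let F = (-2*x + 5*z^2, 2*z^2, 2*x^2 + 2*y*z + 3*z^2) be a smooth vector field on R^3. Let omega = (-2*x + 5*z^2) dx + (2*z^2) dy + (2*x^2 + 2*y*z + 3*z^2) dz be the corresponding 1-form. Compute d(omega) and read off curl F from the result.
d(omega) = (-2*z) dy ∧ dz + (-4*x + 10*z) dz ∧ dx + (0) dx ∧ dy; curl F = (-2*z, -4*x + 10*z, 0)

d omega = sum_{i<j} (∂f_j/∂x_i - ∂f_i/∂x_j) dx_i ∧ dx_j. Under the identification (dy ∧ dz, dz ∧ dx, dx ∧ dy) ↔ (e_x, e_y, e_z), the coefficients are exactly the components of curl F. Compute:
  ∂R/∂y - ∂Q/∂z = (2*z) - (4*z) = -2*z
  ∂P/∂z - ∂R/∂x = (10*z) - (4*x) = -4*x + 10*z
  ∂Q/∂x - ∂P/∂y = (0) - (0) = 0.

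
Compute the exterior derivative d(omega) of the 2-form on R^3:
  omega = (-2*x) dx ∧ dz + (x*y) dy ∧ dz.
d(omega) = (y) dx ∧ dy ∧ dz

For a 2-form omega = sum_{i<j} g_{ij} dx_i ∧ dx_j, the exterior derivative is
  d(omega) = sum_{i<j} d(g_{ij}) ∧ dx_i ∧ dx_j = sum_{i<j, k} (∂g_{ij}/∂x_k) dx_k ∧ dx_i ∧ dx_j.
Expand each term, using dx_k ∧ dx_i ∧ dx_j = sgn(permutation) dx_{(a)} ∧ dx_{(b)} ∧ dx_{(c)} with (a < b < c) sorted:
  d(x*y) includes (∂/∂x)(x*y) dx = (y) dx, which multiplied by dy ∧ dz gives (y) dx ∧ dy ∧ dz
Collecting like 3-forms: d(omega) = (y) dx ∧ dy ∧ dz.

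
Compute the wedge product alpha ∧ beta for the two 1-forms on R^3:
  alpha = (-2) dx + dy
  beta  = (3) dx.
alpha ∧ beta = (-3) dx ∧ dy

Distribute the wedge, using dx_i ∧ dx_j = -dx_j ∧ dx_i and dx_i ∧ dx_i = 0. For each pair (i, j) with i < j, the coefficient of dx_i ∧ dx_j in alpha ∧ beta is (alpha_i * beta_j - alpha_j * beta_i). Collecting: alpha ∧ beta = (-3) dx ∧ dy.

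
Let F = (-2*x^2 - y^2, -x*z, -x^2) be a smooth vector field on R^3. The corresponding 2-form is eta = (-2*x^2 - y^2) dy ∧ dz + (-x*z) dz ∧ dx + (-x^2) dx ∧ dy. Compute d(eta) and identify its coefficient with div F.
d(eta) = (-4*x) dx ∧ dy ∧ dz; div F = -4*x

For a 2-form in R^3 of the form above, applying d gives a 3-form with coefficient ∂P/∂x + ∂Q/∂y + ∂R/∂z:
  ∂P/∂x = -4*x
  ∂Q/∂y = 0
  ∂R/∂z = 0
Sum = -4*x, which is exactly div F.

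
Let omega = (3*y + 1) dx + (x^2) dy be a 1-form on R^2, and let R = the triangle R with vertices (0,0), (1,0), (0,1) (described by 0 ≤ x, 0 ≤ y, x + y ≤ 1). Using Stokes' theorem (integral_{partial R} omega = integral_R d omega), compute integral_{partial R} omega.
integral_(partial R) omega = -7/6

Stokes: integral_partial_R omega = integral_R d omega with d omega = (∂Q/∂x - ∂P/∂y) dx ∧ dy.
  ∂Q/∂x = 2*x
  ∂P/∂y = 3
  integrand = ∂Q/∂x - ∂P/∂y = 2*x - 3.
Integrating over R: integral_0^1 integral_0^{1-x} (2*x - 3) dy dx = -7/6.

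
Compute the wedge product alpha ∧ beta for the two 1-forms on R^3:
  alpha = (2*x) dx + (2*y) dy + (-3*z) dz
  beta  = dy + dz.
alpha ∧ beta = (2*x) dx ∧ dy + (2*x) dx ∧ dz + (2*y + 3*z) dy ∧ dz

Distribute the wedge, using dx_i ∧ dx_j = -dx_j ∧ dx_i and dx_i ∧ dx_i = 0. For each pair (i, j) with i < j, the coefficient of dx_i ∧ dx_j in alpha ∧ beta is (alpha_i * beta_j - alpha_j * beta_i). Collecting: alpha ∧ beta = (2*x) dx ∧ dy + (2*x) dx ∧ dz + (2*y + 3*z) dy ∧ dz.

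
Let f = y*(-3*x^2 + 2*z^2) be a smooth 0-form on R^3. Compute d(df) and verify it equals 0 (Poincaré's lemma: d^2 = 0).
d(df) = 0

Step 1: df = sum_i (∂f/∂x_i) dx_i = (-6*x*y) dx + (-3*x^2 + 2*z^2) dy + (4*y*z) dz.
Step 2: Apply d again. Using the 1-form formula, the coefficient of dx ∧ dy in d(df) is ∂^2 f/∂x ∂y - ∂^2 f/∂y ∂x = (-6*x) - (-6*x) = 0 (equality of mixed partials for smooth f).
Similarly for dx ∧ dz and dy ∧ dz — all coefficients vanish. So d(df) = 0.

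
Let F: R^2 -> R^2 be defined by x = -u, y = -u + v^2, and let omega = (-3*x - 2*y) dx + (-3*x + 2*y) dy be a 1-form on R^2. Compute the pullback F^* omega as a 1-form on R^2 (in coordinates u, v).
F^* omega = (-6*u) du + (2*v*(u + 2*v^2)) dv

Using F^*(f dg) = (f ∘ F) d(g ∘ F), substitute each coordinate x_i by F_i(u, v) in f_i, and replace dx_i by d F_i = (∂F_i/∂u) du + (∂F_i/∂v) dv.
  For the x component: f_1(F) = 5*u - 2*v^2; d F_1 = (-1) du + (0) dv
  For the y component: f_2(F) = u + 2*v^2; d F_2 = (-1) du + (2*v) dv
Combining and collecting du, dv coefficients:
  coeff of du: -6*u
  coeff of dv: 2*v*(u + 2*v^2)
F^* omega = (-6*u) du + (2*v*(u + 2*v^2)) dv.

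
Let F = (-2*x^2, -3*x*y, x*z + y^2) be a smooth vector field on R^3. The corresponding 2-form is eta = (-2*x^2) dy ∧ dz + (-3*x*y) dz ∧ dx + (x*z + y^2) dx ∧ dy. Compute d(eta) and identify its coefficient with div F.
d(eta) = (-6*x) dx ∧ dy ∧ dz; div F = -6*x

For a 2-form in R^3 of the form above, applying d gives a 3-form with coefficient ∂P/∂x + ∂Q/∂y + ∂R/∂z:
  ∂P/∂x = -4*x
  ∂Q/∂y = -3*x
  ∂R/∂z = x
Sum = -6*x, which is exactly div F.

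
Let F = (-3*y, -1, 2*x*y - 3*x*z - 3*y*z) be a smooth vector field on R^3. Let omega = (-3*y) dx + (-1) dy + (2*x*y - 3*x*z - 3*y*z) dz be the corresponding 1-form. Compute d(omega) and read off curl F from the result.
d(omega) = (2*x - 3*z) dy ∧ dz + (-2*y + 3*z) dz ∧ dx + (3) dx ∧ dy; curl F = (2*x - 3*z, -2*y + 3*z, 3)

d omega = sum_{i<j} (∂f_j/∂x_i - ∂f_i/∂x_j) dx_i ∧ dx_j. Under the identification (dy ∧ dz, dz ∧ dx, dx ∧ dy) ↔ (e_x, e_y, e_z), the coefficients are exactly the components of curl F. Compute:
  ∂R/∂y - ∂Q/∂z = (2*x - 3*z) - (0) = 2*x - 3*z
  ∂P/∂z - ∂R/∂x = (0) - (2*y - 3*z) = -2*y + 3*z
  ∂Q/∂x - ∂P/∂y = (0) - (-3) = 3.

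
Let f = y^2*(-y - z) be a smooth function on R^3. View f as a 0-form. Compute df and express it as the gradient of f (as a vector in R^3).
df = (0) dx + (y*(-3*y - 2*z)) dy + (-y^2) dz; grad f = (0, y*(-3*y - 2*z), -y^2)

For a 0-form f, d f = (∂f/∂x) dx + (∂f/∂y) dy + (∂f/∂z) dz. The components of the vector representation are exactly the entries of grad f in Cartesian coordinates:
  ∂f/∂x = 0
  ∂f/∂y = y*(-3*y - 2*z)
  ∂f/∂z = -y^2.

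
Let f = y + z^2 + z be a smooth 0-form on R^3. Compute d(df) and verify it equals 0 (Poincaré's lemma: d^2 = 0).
d(df) = 0

Step 1: df = sum_i (∂f/∂x_i) dx_i = (0) dx + (1) dy + (2*z + 1) dz.
Step 2: Apply d again. Using the 1-form formula, the coefficient of dx ∧ dy in d(df) is ∂^2 f/∂x ∂y - ∂^2 f/∂y ∂x = (0) - (0) = 0 (equality of mixed partials for smooth f).
Similarly for dx ∧ dz and dy ∧ dz — all coefficients vanish. So d(df) = 0.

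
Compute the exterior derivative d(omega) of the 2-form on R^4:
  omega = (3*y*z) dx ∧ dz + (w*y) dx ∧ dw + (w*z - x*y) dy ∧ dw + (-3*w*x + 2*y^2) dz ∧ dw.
d(omega) = (-3*z) dx ∧ dy ∧ dz + (-w - y) dx ∧ dy ∧ dw + (-w + 4*y) dy ∧ dz ∧ dw + (-3*w) dx ∧ dz ∧ dw

For a 2-form omega = sum_{i<j} g_{ij} dx_i ∧ dx_j, the exterior derivative is
  d(omega) = sum_{i<j} d(g_{ij}) ∧ dx_i ∧ dx_j = sum_{i<j, k} (∂g_{ij}/∂x_k) dx_k ∧ dx_i ∧ dx_j.
Expand each term, using dx_k ∧ dx_i ∧ dx_j = sgn(permutation) dx_{(a)} ∧ dx_{(b)} ∧ dx_{(c)} with (a < b < c) sorted:
  d(3*y*z) includes (∂/∂y)(3*y*z) dy = (3*z) dy, which multiplied by dx ∧ dz gives (-3*z) dx ∧ dy ∧ dz
  d(w*y) includes (∂/∂y)(w*y) dy = (w) dy, which multiplied by dx ∧ dw gives (-w) dx ∧ dy ∧ dw
  d(w*z - x*y) includes (∂/∂x)(w*z - x*y) dx = (-y) dx, which multiplied by dy ∧ dw gives (-y) dx ∧ dy ∧ dw
  d(w*z - x*y) includes (∂/∂z)(w*z - x*y) dz = (w) dz, which multiplied by dy ∧ dw gives (-w) dy ∧ dz ∧ dw
  d(-3*w*x + 2*y^2) includes (∂/∂x)(-3*w*x + 2*y^2) dx = (-3*w) dx, which multiplied by dz ∧ dw gives (-3*w) dx ∧ dz ∧ dw
  d(-3*w*x + 2*y^2) includes (∂/∂y)(-3*w*x + 2*y^2) dy = (4*y) dy, which multiplied by dz ∧ dw gives (4*y) dy ∧ dz ∧ dw
Collecting like 3-forms: d(omega) = (-3*z) dx ∧ dy ∧ dz + (-w - y) dx ∧ dy ∧ dw + (-w + 4*y) dy ∧ dz ∧ dw + (-3*w) dx ∧ dz ∧ dw.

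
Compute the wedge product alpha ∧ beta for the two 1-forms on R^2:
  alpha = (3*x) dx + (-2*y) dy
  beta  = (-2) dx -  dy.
alpha ∧ beta = (-3*x - 4*y) dx ∧ dy

Distribute the wedge, using dx_i ∧ dx_j = -dx_j ∧ dx_i and dx_i ∧ dx_i = 0. For each pair (i, j) with i < j, the coefficient of dx_i ∧ dx_j in alpha ∧ beta is (alpha_i * beta_j - alpha_j * beta_i). Collecting: alpha ∧ beta = (-3*x - 4*y) dx ∧ dy.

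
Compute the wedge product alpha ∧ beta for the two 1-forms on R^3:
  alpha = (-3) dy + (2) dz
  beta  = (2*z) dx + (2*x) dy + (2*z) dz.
alpha ∧ beta = (6*z) dx ∧ dy + (-4*x - 6*z) dy ∧ dz + (-4*z) dx ∧ dz

Distribute the wedge, using dx_i ∧ dx_j = -dx_j ∧ dx_i and dx_i ∧ dx_i = 0. For each pair (i, j) with i < j, the coefficient of dx_i ∧ dx_j in alpha ∧ beta is (alpha_i * beta_j - alpha_j * beta_i). Collecting: alpha ∧ beta = (6*z) dx ∧ dy + (-4*x - 6*z) dy ∧ dz + (-4*z) dx ∧ dz.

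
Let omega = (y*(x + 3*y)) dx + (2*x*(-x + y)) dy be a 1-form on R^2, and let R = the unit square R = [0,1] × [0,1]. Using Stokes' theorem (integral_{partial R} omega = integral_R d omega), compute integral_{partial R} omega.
integral_(partial R) omega = -9/2

Stokes: integral_partial_R omega = integral_R d omega with d omega = (∂Q/∂x - ∂P/∂y) dx ∧ dy.
  ∂Q/∂x = -4*x + 2*y
  ∂P/∂y = x + 6*y
  integrand = ∂Q/∂x - ∂P/∂y = -5*x - 4*y.
Integrating over R: integral_0^1 integral_0^1 (-5*x - 4*y) dx dy = -9/2.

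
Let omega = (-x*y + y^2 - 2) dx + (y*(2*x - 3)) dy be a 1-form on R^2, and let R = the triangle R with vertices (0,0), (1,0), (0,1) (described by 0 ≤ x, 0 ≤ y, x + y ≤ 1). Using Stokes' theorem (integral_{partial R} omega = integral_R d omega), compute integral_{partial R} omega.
integral_(partial R) omega = 1/6

Stokes: integral_partial_R omega = integral_R d omega with d omega = (∂Q/∂x - ∂P/∂y) dx ∧ dy.
  ∂Q/∂x = 2*y
  ∂P/∂y = -x + 2*y
  integrand = ∂Q/∂x - ∂P/∂y = x.
Integrating over R: integral_0^1 integral_0^{1-x} (x) dy dx = 1/6.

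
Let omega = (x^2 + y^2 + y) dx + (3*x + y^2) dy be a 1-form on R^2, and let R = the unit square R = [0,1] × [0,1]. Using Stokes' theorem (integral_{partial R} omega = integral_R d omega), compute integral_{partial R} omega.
integral_(partial R) omega = 1

Stokes: integral_partial_R omega = integral_R d omega with d omega = (∂Q/∂x - ∂P/∂y) dx ∧ dy.
  ∂Q/∂x = 3
  ∂P/∂y = 2*y + 1
  integrand = ∂Q/∂x - ∂P/∂y = 2 - 2*y.
Integrating over R: integral_0^1 integral_0^1 (2 - 2*y) dx dy = 1.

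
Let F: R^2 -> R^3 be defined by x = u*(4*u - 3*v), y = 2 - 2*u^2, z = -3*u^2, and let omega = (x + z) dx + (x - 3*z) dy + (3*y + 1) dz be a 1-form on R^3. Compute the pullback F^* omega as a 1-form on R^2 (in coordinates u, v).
F^* omega = (u*(-8*u^2 - 15*u*v + 9*v^2 - 42)) du + (3*u^2*(-u + 3*v)) dv

Using F^*(f dg) = (f ∘ F) d(g ∘ F), substitute each coordinate x_i by F_i(u, v) in f_i, and replace dx_i by d F_i = (∂F_i/∂u) du + (∂F_i/∂v) dv.
  For the x component: f_1(F) = u*(u - 3*v); d F_1 = (8*u - 3*v) du + (-3*u) dv
  For the y component: f_2(F) = u*(13*u - 3*v); d F_2 = (-4*u) du + (0) dv
  For the z component: f_3(F) = 7 - 6*u^2; d F_3 = (-6*u) du + (0) dv
Combining and collecting du, dv coefficients:
  coeff of du: u*(-8*u^2 - 15*u*v + 9*v^2 - 42)
  coeff of dv: 3*u^2*(-u + 3*v)
F^* omega = (u*(-8*u^2 - 15*u*v + 9*v^2 - 42)) du + (3*u^2*(-u + 3*v)) dv.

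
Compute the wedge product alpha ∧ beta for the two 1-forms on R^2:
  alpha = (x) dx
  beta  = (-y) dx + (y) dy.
alpha ∧ beta = (x*y) dx ∧ dy

Distribute the wedge, using dx_i ∧ dx_j = -dx_j ∧ dx_i and dx_i ∧ dx_i = 0. For each pair (i, j) with i < j, the coefficient of dx_i ∧ dx_j in alpha ∧ beta is (alpha_i * beta_j - alpha_j * beta_i). Collecting: alpha ∧ beta = (x*y) dx ∧ dy.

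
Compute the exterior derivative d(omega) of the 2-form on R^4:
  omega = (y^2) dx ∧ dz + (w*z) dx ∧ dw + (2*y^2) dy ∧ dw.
d(omega) = (-2*y) dx ∧ dy ∧ dz + (-w) dx ∧ dz ∧ dw

For a 2-form omega = sum_{i<j} g_{ij} dx_i ∧ dx_j, the exterior derivative is
  d(omega) = sum_{i<j} d(g_{ij}) ∧ dx_i ∧ dx_j = sum_{i<j, k} (∂g_{ij}/∂x_k) dx_k ∧ dx_i ∧ dx_j.
Expand each term, using dx_k ∧ dx_i ∧ dx_j = sgn(permutation) dx_{(a)} ∧ dx_{(b)} ∧ dx_{(c)} with (a < b < c) sorted:
  d(y^2) includes (∂/∂y)(y^2) dy = (2*y) dy, which multiplied by dx ∧ dz gives (-2*y) dx ∧ dy ∧ dz
  d(w*z) includes (∂/∂z)(w*z) dz = (w) dz, which multiplied by dx ∧ dw gives (-w) dx ∧ dz ∧ dw
Collecting like 3-forms: d(omega) = (-2*y) dx ∧ dy ∧ dz + (-w) dx ∧ dz ∧ dw.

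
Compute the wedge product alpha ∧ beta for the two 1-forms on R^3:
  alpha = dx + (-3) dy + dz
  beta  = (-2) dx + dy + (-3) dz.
alpha ∧ beta = (-5) dx ∧ dy + (-1) dx ∧ dz + (8) dy ∧ dz

Distribute the wedge, using dx_i ∧ dx_j = -dx_j ∧ dx_i and dx_i ∧ dx_i = 0. For each pair (i, j) with i < j, the coefficient of dx_i ∧ dx_j in alpha ∧ beta is (alpha_i * beta_j - alpha_j * beta_i). Collecting: alpha ∧ beta = (-5) dx ∧ dy + (-1) dx ∧ dz + (8) dy ∧ dz.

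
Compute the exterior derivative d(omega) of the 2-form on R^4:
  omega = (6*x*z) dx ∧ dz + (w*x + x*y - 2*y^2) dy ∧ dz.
d(omega) = (w + y) dx ∧ dy ∧ dz + (x) dy ∧ dz ∧ dw

For a 2-form omega = sum_{i<j} g_{ij} dx_i ∧ dx_j, the exterior derivative is
  d(omega) = sum_{i<j} d(g_{ij}) ∧ dx_i ∧ dx_j = sum_{i<j, k} (∂g_{ij}/∂x_k) dx_k ∧ dx_i ∧ dx_j.
Expand each term, using dx_k ∧ dx_i ∧ dx_j = sgn(permutation) dx_{(a)} ∧ dx_{(b)} ∧ dx_{(c)} with (a < b < c) sorted:
  d(w*x + x*y - 2*y^2) includes (∂/∂x)(w*x + x*y - 2*y^2) dx = (w + y) dx, which multiplied by dy ∧ dz gives (w + y) dx ∧ dy ∧ dz
  d(w*x + x*y - 2*y^2) includes (∂/∂w)(w*x + x*y - 2*y^2) dw = (x) dw, which multiplied by dy ∧ dz gives (x) dy ∧ dz ∧ dw
Collecting like 3-forms: d(omega) = (w + y) dx ∧ dy ∧ dz + (x) dy ∧ dz ∧ dw.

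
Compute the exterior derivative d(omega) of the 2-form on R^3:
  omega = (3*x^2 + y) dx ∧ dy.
d(omega) = 0

For a 2-form omega = sum_{i<j} g_{ij} dx_i ∧ dx_j, the exterior derivative is
  d(omega) = sum_{i<j} d(g_{ij}) ∧ dx_i ∧ dx_j = sum_{i<j, k} (∂g_{ij}/∂x_k) dx_k ∧ dx_i ∧ dx_j.
Expand each term, using dx_k ∧ dx_i ∧ dx_j = sgn(permutation) dx_{(a)} ∧ dx_{(b)} ∧ dx_{(c)} with (a < b < c) sorted:

Collecting like 3-forms: d(omega) = 0.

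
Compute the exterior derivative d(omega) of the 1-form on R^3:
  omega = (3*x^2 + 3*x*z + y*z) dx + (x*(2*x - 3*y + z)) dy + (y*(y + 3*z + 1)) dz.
d(omega) = (4*x - 3*y) dx ∧ dy + (-3*x - y) dx ∧ dz + (-x + 2*y + 3*z + 1) dy ∧ dz

For a 1-form omega = sum_i f_i dx_i, the exterior derivative is
  d(omega) = sum_{i < j} (∂f_j/∂x_i - ∂f_i/∂x_j) dx_i ∧ dx_j.
  coefficient of dx ∧ dy: ∂f_2/∂x - ∂f_1/∂y = ∂(x*(2*x - 3*y + z))/∂x - ∂(3*x^2 + 3*x*z + y*z)/∂y = 4*x - 3*y
  coefficient of dx ∧ dz: ∂f_3/∂x - ∂f_1/∂z = ∂(y*(y + 3*z + 1))/∂x - ∂(3*x^2 + 3*x*z + y*z)/∂z = -3*x - y
  coefficient of dy ∧ dz: ∂f_3/∂y - ∂f_2/∂z = ∂(y*(y + 3*z + 1))/∂y - ∂(x*(2*x - 3*y + z))/∂z = -x + 2*y + 3*z + 1
Assembling: d(omega) = (4*x - 3*y) dx ∧ dy + (-3*x - y) dx ∧ dz + (-x + 2*y + 3*z + 1) dy ∧ dz.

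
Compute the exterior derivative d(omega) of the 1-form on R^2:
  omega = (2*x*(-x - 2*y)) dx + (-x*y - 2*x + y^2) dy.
d(omega) = (4*x - y - 2) dx ∧ dy

For a 1-form omega = sum_i f_i dx_i, the exterior derivative is
  d(omega) = sum_{i < j} (∂f_j/∂x_i - ∂f_i/∂x_j) dx_i ∧ dx_j.
  coefficient of dx ∧ dy: ∂f_2/∂x - ∂f_1/∂y = ∂(-x*y - 2*x + y^2)/∂x - ∂(2*x*(-x - 2*y))/∂y = 4*x - y - 2
Assembling: d(omega) = (4*x - y - 2) dx ∧ dy.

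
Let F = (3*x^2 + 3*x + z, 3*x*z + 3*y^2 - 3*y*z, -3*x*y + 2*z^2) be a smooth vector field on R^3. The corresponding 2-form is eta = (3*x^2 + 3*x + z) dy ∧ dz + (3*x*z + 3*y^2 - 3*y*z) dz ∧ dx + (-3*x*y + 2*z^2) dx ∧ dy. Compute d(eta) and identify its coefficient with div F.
d(eta) = (6*x + 6*y + z + 3) dx ∧ dy ∧ dz; div F = 6*x + 6*y + z + 3

For a 2-form in R^3 of the form above, applying d gives a 3-form with coefficient ∂P/∂x + ∂Q/∂y + ∂R/∂z:
  ∂P/∂x = 6*x + 3
  ∂Q/∂y = 6*y - 3*z
  ∂R/∂z = 4*z
Sum = 6*x + 6*y + z + 3, which is exactly div F.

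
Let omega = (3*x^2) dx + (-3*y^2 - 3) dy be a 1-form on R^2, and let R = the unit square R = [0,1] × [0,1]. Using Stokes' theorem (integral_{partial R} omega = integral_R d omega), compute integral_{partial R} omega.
integral_(partial R) omega = 0

Stokes: integral_partial_R omega = integral_R d omega with d omega = (∂Q/∂x - ∂P/∂y) dx ∧ dy.
  ∂Q/∂x = 0
  ∂P/∂y = 0
  integrand = ∂Q/∂x - ∂P/∂y = 0.
Integrating over R: integral_0^1 integral_0^1 (0) dx dy = 0.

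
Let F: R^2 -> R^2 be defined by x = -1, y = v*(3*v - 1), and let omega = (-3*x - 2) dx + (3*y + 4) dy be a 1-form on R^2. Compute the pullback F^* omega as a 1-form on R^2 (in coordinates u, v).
F^* omega = (54*v^3 - 27*v^2 + 27*v - 4) dv

Using F^*(f dg) = (f ∘ F) d(g ∘ F), substitute each coordinate x_i by F_i(u, v) in f_i, and replace dx_i by d F_i = (∂F_i/∂u) du + (∂F_i/∂v) dv.
  For the x component: f_1(F) = 1; d F_1 = (0) du + (0) dv
  For the y component: f_2(F) = 9*v^2 - 3*v + 4; d F_2 = (0) du + (6*v - 1) dv
Combining and collecting du, dv coefficients:
  coeff of du: 0
  coeff of dv: 54*v^3 - 27*v^2 + 27*v - 4
F^* omega = (54*v^3 - 27*v^2 + 27*v - 4) dv.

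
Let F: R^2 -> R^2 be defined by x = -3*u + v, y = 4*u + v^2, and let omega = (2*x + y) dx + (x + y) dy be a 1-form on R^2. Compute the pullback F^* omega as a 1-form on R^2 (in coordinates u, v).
F^* omega = (10*u + v^2 - 2*v) du + (2*u*v - 2*u + 2*v^3 + 3*v^2 + 2*v) dv

Using F^*(f dg) = (f ∘ F) d(g ∘ F), substitute each coordinate x_i by F_i(u, v) in f_i, and replace dx_i by d F_i = (∂F_i/∂u) du + (∂F_i/∂v) dv.
  For the x component: f_1(F) = -2*u + v^2 + 2*v; d F_1 = (-3) du + (1) dv
  For the y component: f_2(F) = u + v^2 + v; d F_2 = (4) du + (2*v) dv
Combining and collecting du, dv coefficients:
  coeff of du: 10*u + v^2 - 2*v
  coeff of dv: 2*u*v - 2*u + 2*v^3 + 3*v^2 + 2*v
F^* omega = (10*u + v^2 - 2*v) du + (2*u*v - 2*u + 2*v^3 + 3*v^2 + 2*v) dv.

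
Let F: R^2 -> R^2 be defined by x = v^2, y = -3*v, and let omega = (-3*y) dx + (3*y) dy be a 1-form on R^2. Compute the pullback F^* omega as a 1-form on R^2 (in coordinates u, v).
F^* omega = (9*v*(2*v + 3)) dv

Using F^*(f dg) = (f ∘ F) d(g ∘ F), substitute each coordinate x_i by F_i(u, v) in f_i, and replace dx_i by d F_i = (∂F_i/∂u) du + (∂F_i/∂v) dv.
  For the x component: f_1(F) = 9*v; d F_1 = (0) du + (2*v) dv
  For the y component: f_2(F) = -9*v; d F_2 = (0) du + (-3) dv
Combining and collecting du, dv coefficients:
  coeff of du: 0
  coeff of dv: 9*v*(2*v + 3)
F^* omega = (9*v*(2*v + 3)) dv.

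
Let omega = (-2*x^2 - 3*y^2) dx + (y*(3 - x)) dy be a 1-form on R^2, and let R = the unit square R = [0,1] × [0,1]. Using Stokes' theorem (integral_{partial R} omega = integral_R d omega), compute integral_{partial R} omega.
integral_(partial R) omega = 5/2

Stokes: integral_partial_R omega = integral_R d omega with d omega = (∂Q/∂x - ∂P/∂y) dx ∧ dy.
  ∂Q/∂x = -y
  ∂P/∂y = -6*y
  integrand = ∂Q/∂x - ∂P/∂y = 5*y.
Integrating over R: integral_0^1 integral_0^1 (5*y) dx dy = 5/2.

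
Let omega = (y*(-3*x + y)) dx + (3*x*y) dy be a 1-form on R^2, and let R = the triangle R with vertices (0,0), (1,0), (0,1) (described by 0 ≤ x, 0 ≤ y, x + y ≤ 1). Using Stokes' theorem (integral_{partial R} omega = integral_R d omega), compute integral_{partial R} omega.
integral_(partial R) omega = 2/3

Stokes: integral_partial_R omega = integral_R d omega with d omega = (∂Q/∂x - ∂P/∂y) dx ∧ dy.
  ∂Q/∂x = 3*y
  ∂P/∂y = -3*x + 2*y
  integrand = ∂Q/∂x - ∂P/∂y = 3*x + y.
Integrating over R: integral_0^1 integral_0^{1-x} (3*x + y) dy dx = 2/3.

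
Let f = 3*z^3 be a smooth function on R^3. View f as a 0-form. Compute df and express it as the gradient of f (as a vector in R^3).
df = (0) dx + (0) dy + (9*z^2) dz; grad f = (0, 0, 9*z^2)

For a 0-form f, d f = (∂f/∂x) dx + (∂f/∂y) dy + (∂f/∂z) dz. The components of the vector representation are exactly the entries of grad f in Cartesian coordinates:
  ∂f/∂x = 0
  ∂f/∂y = 0
  ∂f/∂z = 9*z^2.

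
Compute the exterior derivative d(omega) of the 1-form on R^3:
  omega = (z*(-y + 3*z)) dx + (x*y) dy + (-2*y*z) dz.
d(omega) = (y + z) dx ∧ dy + (y - 6*z) dx ∧ dz + (-2*z) dy ∧ dz

For a 1-form omega = sum_i f_i dx_i, the exterior derivative is
  d(omega) = sum_{i < j} (∂f_j/∂x_i - ∂f_i/∂x_j) dx_i ∧ dx_j.
  coefficient of dx ∧ dy: ∂f_2/∂x - ∂f_1/∂y = ∂(x*y)/∂x - ∂(z*(-y + 3*z))/∂y = y + z
  coefficient of dx ∧ dz: ∂f_3/∂x - ∂f_1/∂z = ∂(-2*y*z)/∂x - ∂(z*(-y + 3*z))/∂z = y - 6*z
  coefficient of dy ∧ dz: ∂f_3/∂y - ∂f_2/∂z = ∂(-2*y*z)/∂y - ∂(x*y)/∂z = -2*z
Assembling: d(omega) = (y + z) dx ∧ dy + (y - 6*z) dx ∧ dz + (-2*z) dy ∧ dz.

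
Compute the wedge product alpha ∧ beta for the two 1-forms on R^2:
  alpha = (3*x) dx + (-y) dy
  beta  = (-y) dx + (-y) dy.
alpha ∧ beta = (-y*(3*x + y)) dx ∧ dy

Distribute the wedge, using dx_i ∧ dx_j = -dx_j ∧ dx_i and dx_i ∧ dx_i = 0. For each pair (i, j) with i < j, the coefficient of dx_i ∧ dx_j in alpha ∧ beta is (alpha_i * beta_j - alpha_j * beta_i). Collecting: alpha ∧ beta = (-y*(3*x + y)) dx ∧ dy.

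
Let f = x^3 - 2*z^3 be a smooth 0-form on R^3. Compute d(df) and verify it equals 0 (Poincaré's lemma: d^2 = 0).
d(df) = 0

Step 1: df = sum_i (∂f/∂x_i) dx_i = (3*x^2) dx + (0) dy + (-6*z^2) dz.
Step 2: Apply d again. Using the 1-form formula, the coefficient of dx ∧ dy in d(df) is ∂^2 f/∂x ∂y - ∂^2 f/∂y ∂x = (0) - (0) = 0 (equality of mixed partials for smooth f).
Similarly for dx ∧ dz and dy ∧ dz — all coefficients vanish. So d(df) = 0.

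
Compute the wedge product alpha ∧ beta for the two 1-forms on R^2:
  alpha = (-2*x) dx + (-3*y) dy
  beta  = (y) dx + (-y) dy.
alpha ∧ beta = (y*(2*x + 3*y)) dx ∧ dy

Distribute the wedge, using dx_i ∧ dx_j = -dx_j ∧ dx_i and dx_i ∧ dx_i = 0. For each pair (i, j) with i < j, the coefficient of dx_i ∧ dx_j in alpha ∧ beta is (alpha_i * beta_j - alpha_j * beta_i). Collecting: alpha ∧ beta = (y*(2*x + 3*y)) dx ∧ dy.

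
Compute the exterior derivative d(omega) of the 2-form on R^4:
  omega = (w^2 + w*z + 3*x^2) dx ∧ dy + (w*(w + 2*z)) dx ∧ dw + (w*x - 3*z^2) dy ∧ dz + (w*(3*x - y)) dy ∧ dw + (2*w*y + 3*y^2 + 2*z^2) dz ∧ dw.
d(omega) = (2*w) dx ∧ dy ∧ dz + (5*w + z) dx ∧ dy ∧ dw + (-2*w) dx ∧ dz ∧ dw + (2*w + x + 6*y) dy ∧ dz ∧ dw

For a 2-form omega = sum_{i<j} g_{ij} dx_i ∧ dx_j, the exterior derivative is
  d(omega) = sum_{i<j} d(g_{ij}) ∧ dx_i ∧ dx_j = sum_{i<j, k} (∂g_{ij}/∂x_k) dx_k ∧ dx_i ∧ dx_j.
Expand each term, using dx_k ∧ dx_i ∧ dx_j = sgn(permutation) dx_{(a)} ∧ dx_{(b)} ∧ dx_{(c)} with (a < b < c) sorted:
  d(w^2 + w*z + 3*x^2) includes (∂/∂z)(w^2 + w*z + 3*x^2) dz = (w) dz, which multiplied by dx ∧ dy gives (w) dx ∧ dy ∧ dz
  d(w^2 + w*z + 3*x^2) includes (∂/∂w)(w^2 + w*z + 3*x^2) dw = (2*w + z) dw, which multiplied by dx ∧ dy gives (2*w + z) dx ∧ dy ∧ dw
  d(w*(w + 2*z)) includes (∂/∂z)(w*(w + 2*z)) dz = (2*w) dz, which multiplied by dx ∧ dw gives (-2*w) dx ∧ dz ∧ dw
  d(w*x - 3*z^2) includes (∂/∂x)(w*x - 3*z^2) dx = (w) dx, which multiplied by dy ∧ dz gives (w) dx ∧ dy ∧ dz
  d(w*x - 3*z^2) includes (∂/∂w)(w*x - 3*z^2) dw = (x) dw, which multiplied by dy ∧ dz gives (x) dy ∧ dz ∧ dw
  d(w*(3*x - y)) includes (∂/∂x)(w*(3*x - y)) dx = (3*w) dx, which multiplied by dy ∧ dw gives (3*w) dx ∧ dy ∧ dw
  d(2*w*y + 3*y^2 + 2*z^2) includes (∂/∂y)(2*w*y + 3*y^2 + 2*z^2) dy = (2*w + 6*y) dy, which multiplied by dz ∧ dw gives (2*w + 6*y) dy ∧ dz ∧ dw
Collecting like 3-forms: d(omega) = (2*w) dx ∧ dy ∧ dz + (5*w + z) dx ∧ dy ∧ dw + (-2*w) dx ∧ dz ∧ dw + (2*w + x + 6*y) dy ∧ dz ∧ dw.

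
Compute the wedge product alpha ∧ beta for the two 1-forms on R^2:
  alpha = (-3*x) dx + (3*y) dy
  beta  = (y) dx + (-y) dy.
alpha ∧ beta = (3*y*(x - y)) dx ∧ dy

Distribute the wedge, using dx_i ∧ dx_j = -dx_j ∧ dx_i and dx_i ∧ dx_i = 0. For each pair (i, j) with i < j, the coefficient of dx_i ∧ dx_j in alpha ∧ beta is (alpha_i * beta_j - alpha_j * beta_i). Collecting: alpha ∧ beta = (3*y*(x - y)) dx ∧ dy.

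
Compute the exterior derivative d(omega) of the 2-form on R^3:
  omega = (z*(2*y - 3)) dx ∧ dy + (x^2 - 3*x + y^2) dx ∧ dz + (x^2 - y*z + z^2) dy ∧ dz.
d(omega) = (2*x - 3) dx ∧ dy ∧ dz

For a 2-form omega = sum_{i<j} g_{ij} dx_i ∧ dx_j, the exterior derivative is
  d(omega) = sum_{i<j} d(g_{ij}) ∧ dx_i ∧ dx_j = sum_{i<j, k} (∂g_{ij}/∂x_k) dx_k ∧ dx_i ∧ dx_j.
Expand each term, using dx_k ∧ dx_i ∧ dx_j = sgn(permutation) dx_{(a)} ∧ dx_{(b)} ∧ dx_{(c)} with (a < b < c) sorted:
  d(z*(2*y - 3)) includes (∂/∂z)(z*(2*y - 3)) dz = (2*y - 3) dz, which multiplied by dx ∧ dy gives (2*y - 3) dx ∧ dy ∧ dz
  d(x^2 - 3*x + y^2) includes (∂/∂y)(x^2 - 3*x + y^2) dy = (2*y) dy, which multiplied by dx ∧ dz gives (-2*y) dx ∧ dy ∧ dz
  d(x^2 - y*z + z^2) includes (∂/∂x)(x^2 - y*z + z^2) dx = (2*x) dx, which multiplied by dy ∧ dz gives (2*x) dx ∧ dy ∧ dz
Collecting like 3-forms: d(omega) = (2*x - 3) dx ∧ dy ∧ dz.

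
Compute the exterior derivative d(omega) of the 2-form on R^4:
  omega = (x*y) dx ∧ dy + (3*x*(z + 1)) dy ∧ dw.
d(omega) = (3*z + 3) dx ∧ dy ∧ dw + (-3*x) dy ∧ dz ∧ dw

For a 2-form omega = sum_{i<j} g_{ij} dx_i ∧ dx_j, the exterior derivative is
  d(omega) = sum_{i<j} d(g_{ij}) ∧ dx_i ∧ dx_j = sum_{i<j, k} (∂g_{ij}/∂x_k) dx_k ∧ dx_i ∧ dx_j.
Expand each term, using dx_k ∧ dx_i ∧ dx_j = sgn(permutation) dx_{(a)} ∧ dx_{(b)} ∧ dx_{(c)} with (a < b < c) sorted:
  d(3*x*(z + 1)) includes (∂/∂x)(3*x*(z + 1)) dx = (3*z + 3) dx, which multiplied by dy ∧ dw gives (3*z + 3) dx ∧ dy ∧ dw
  d(3*x*(z + 1)) includes (∂/∂z)(3*x*(z + 1)) dz = (3*x) dz, which multiplied by dy ∧ dw gives (-3*x) dy ∧ dz ∧ dw
Collecting like 3-forms: d(omega) = (3*z + 3) dx ∧ dy ∧ dw + (-3*x) dy ∧ dz ∧ dw.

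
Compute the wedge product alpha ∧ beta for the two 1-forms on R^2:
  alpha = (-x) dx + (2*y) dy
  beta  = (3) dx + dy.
alpha ∧ beta = (-x - 6*y) dx ∧ dy

Distribute the wedge, using dx_i ∧ dx_j = -dx_j ∧ dx_i and dx_i ∧ dx_i = 0. For each pair (i, j) with i < j, the coefficient of dx_i ∧ dx_j in alpha ∧ beta is (alpha_i * beta_j - alpha_j * beta_i). Collecting: alpha ∧ beta = (-x - 6*y) dx ∧ dy.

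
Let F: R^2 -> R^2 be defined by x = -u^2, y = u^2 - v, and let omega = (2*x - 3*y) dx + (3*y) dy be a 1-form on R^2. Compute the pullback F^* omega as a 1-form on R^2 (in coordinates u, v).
F^* omega = (16*u^3 - 12*u*v) du + (-3*u^2 + 3*v) dv

Using F^*(f dg) = (f ∘ F) d(g ∘ F), substitute each coordinate x_i by F_i(u, v) in f_i, and replace dx_i by d F_i = (∂F_i/∂u) du + (∂F_i/∂v) dv.
  For the x component: f_1(F) = -5*u^2 + 3*v; d F_1 = (-2*u) du + (0) dv
  For the y component: f_2(F) = 3*u^2 - 3*v; d F_2 = (2*u) du + (-1) dv
Combining and collecting du, dv coefficients:
  coeff of du: 16*u^3 - 12*u*v
  coeff of dv: -3*u^2 + 3*v
F^* omega = (16*u^3 - 12*u*v) du + (-3*u^2 + 3*v) dv.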